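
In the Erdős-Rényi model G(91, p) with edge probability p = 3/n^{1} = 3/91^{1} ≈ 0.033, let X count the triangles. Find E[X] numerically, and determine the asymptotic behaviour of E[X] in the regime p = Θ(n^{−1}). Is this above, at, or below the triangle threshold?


Number of potential triangles: C(91, 3) = 121485.
Each occurs with probability p³ ≈ (0.033)³ ≈ 3.58294e-05.
By linearity: E[X] = C(91, 3)·p³ ≈ 121485 · 3.58294e-05 ≈ 4.353.
Here α = 1, so p = 3/n is exactly at the triangle threshold p ~ 1/n. Asymptotically E[X] → c³/6 = 3³/6 = 9/2 ≈ 4.500, a bounded constant. In this regime the triangle count is asymptotically Poisson(c³/6).

E[X] ≈ 4.353; in regime p = Θ(1/n^{1}) E[X] stays bounded (at the triangle threshold p ~ 1/n).


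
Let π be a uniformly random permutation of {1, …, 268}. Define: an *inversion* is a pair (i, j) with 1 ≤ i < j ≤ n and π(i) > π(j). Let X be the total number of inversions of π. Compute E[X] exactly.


Write X = Σ X_I over the C(268, 2) = 35778 pairs i < j, with X_I the indicator of one inversion.
There are 35778 indicators.
For each fixed pair i < j, the values π(i) and π(j) are two distinct elements of {1, …, 268} in uniformly random order; by symmetry P[π(i) > π(j)] = 1/2.
By linearity: E[X] = 35778 · (1/2) = C(268, 2) · (1/2) = 35778/2 = 17889 ≈ 17889.000000.

E[X] = 17889 = 17889.000000.


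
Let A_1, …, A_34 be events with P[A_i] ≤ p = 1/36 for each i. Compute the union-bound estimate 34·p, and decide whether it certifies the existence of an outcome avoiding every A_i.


Union bound: P[∪_{i=1}^{34} A_i] ≤ Σ_i P[A_i] ≤ 34·p = 34·(1/36) = 17/18.
Numerically: 17/18 ≈ 0.9444.
Is 17/18 < 1? YES.
Since P[∪ A_i] ≤ 17/18 < 1, the complement has P[∩ A_i^c] ≥ 1 − 17/18 = 1/18 > 0, so some outcome avoids every A_i.

34·p = 17/18 ≈ 0.9444; existence CERTIFIED by the union bound.


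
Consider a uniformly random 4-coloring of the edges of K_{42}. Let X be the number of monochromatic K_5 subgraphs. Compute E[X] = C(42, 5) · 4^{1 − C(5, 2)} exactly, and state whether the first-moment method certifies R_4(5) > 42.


E[X] = C(42, 5) · 4^{1 − 10} = 850668 · 4^{−9} = 850668/262144.
As a reduced fraction: E[X] = 212667/65536 ≈ 3.2450.
Is E[X] < 1? NO.
Since E[X] ≥ 1, the first-moment bound is inconclusive at n = 42; it does NOT by itself certify R_4(5) > 42.

E[X] = 212667/65536 ≈ 3.2450; E[X] ≥ 1; first-moment method inconclusive here.


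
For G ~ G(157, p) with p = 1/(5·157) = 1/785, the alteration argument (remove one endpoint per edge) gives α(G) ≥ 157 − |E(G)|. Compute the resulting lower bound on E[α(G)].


E[|E(G)|] = C(157, 2)·p = 12246 · (1/785) = 78/5.
E[α(G)] ≥ n − E[|E(G)|] = 157 − 78/5 = 707/5.
Numerically: ≈ 141.40000.
(This is only a lower bound; the true E[α(G)] may be larger.)

E[α(G)] ≥ 707/5 ≈ 141.40000.


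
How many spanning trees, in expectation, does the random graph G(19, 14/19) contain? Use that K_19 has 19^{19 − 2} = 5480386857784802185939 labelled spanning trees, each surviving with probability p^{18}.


K_19 has 19^{19 − 2} = 5480386857784802185939 labelled spanning trees.
For each such spanning tree H, let X_H = 1 if all 18 edges of H are present in G. Then P[X_H = 1] = p^{18} = (14/19)^{18} = 426878854210636742656/104127350297911241532841.
By linearity: E[X] = Σ_H E[X_H] = 5480386857784802185939 · p^{18} = 5480386857784802185939 · 426878854210636742656/104127350297911241532841 = 426878854210636742656/19.
Numerically: E[X] ≈ 2.24673e+19.

E[X] = 5480386857784802185939 · (14/19)^{18} = 426878854210636742656/19 ≈ 2.24673e+19.


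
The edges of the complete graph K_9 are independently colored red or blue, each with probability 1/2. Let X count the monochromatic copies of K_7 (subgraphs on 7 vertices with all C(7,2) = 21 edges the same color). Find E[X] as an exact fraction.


Let X = Σ_S X_S over the C(9, 7) = 36 subsets S of size 7, where X_S = 1 if the K_7 on S is monochromatic.
For a fixed S, the K_7 on S has C(7, 2) = 21 edges. P[all 21 edges red] = (1/2)^21, and likewise for blue, so P[monochromatic] = 2·(1/2)^21 = 2^{1 − 21} = 1/1048576.
By linearity of expectation: E[X] = C(9, 7) · 2^{1 − 21} = 36 · 1/1048576 = 9/262144.
Numerically: E[X] ≈ 0.0000.

E[X] = C(9,7)·2^(1−C(7,2)) = 9/262144 ≈ 0.0000.


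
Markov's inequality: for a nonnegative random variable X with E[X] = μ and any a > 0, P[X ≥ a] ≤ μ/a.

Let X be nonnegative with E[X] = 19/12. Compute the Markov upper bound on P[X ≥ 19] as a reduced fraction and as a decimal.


μ = E[X] = 19/12, a = 19.
Markov: P[X ≥ 19] ≤ μ/a = (19/12)/19 = 1/12.
Numerically: ≈ 0.0833.
(Since a = 19 > μ = 1.5833, the bound 1/12 is < 1 and informative.)

P[X ≥ 19] ≤ 1/12 ≈ 0.0833.


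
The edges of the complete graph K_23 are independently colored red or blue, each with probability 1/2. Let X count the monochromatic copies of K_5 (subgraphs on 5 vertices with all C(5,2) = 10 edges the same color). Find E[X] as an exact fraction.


Let X = Σ_S X_S over the C(23, 5) = 33649 subsets S of size 5, where X_S = 1 if the K_5 on S is monochromatic.
For a fixed S, the K_5 on S has C(5, 2) = 10 edges. P[all 10 edges red] = (1/2)^10, and likewise for blue, so P[monochromatic] = 2·(1/2)^10 = 2^{1 − 10} = 1/512.
By linearity of expectation: E[X] = C(23, 5) · 2^{1 − 10} = 33649 · 1/512 = 33649/512.
Numerically: E[X] ≈ 65.7207.

E[X] = C(23,5)·2^(1−C(5,2)) = 33649/512 ≈ 65.7207.


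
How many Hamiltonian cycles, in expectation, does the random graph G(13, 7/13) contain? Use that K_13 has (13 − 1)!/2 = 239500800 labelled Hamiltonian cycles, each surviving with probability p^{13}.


K_13 has (13 − 1)!/2 = 239500800 labelled Hamiltonian cycles.
For each such Hamiltonian cycle H, let X_H = 1 if all 13 edges of H are present in G. Then P[X_H = 1] = p^{13} = (7/13)^{13} = 96889010407/302875106592253.
By linearity: E[X] = Σ_H E[X_H] = 239500800 · p^{13} = 239500800 · 96889010407/302875106592253 = 23204995503684825600/302875106592253.
Numerically: E[X] ≈ 76616.

E[X] = 239500800 · (7/13)^{13} = 23204995503684825600/302875106592253 ≈ 76616.


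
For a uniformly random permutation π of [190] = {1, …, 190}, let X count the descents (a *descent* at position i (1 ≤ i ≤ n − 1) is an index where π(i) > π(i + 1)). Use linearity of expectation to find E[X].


Write X = Σ X_I over i = 1, …, 189, with X_I the indicator of one descent.
There are 189 indicators.
For each fixed i, the pair (π(i), π(i+1)) is a uniformly random ordered pair of distinct values from {1, …, 190}; by symmetry P[π(i) > π(i+1)] = 1/2.
By linearity: E[X] = 189 · (1/2) = (190 − 1) · (1/2) = 189/2 ≈ 94.500.

E[X] = 189/2 = 94.500.


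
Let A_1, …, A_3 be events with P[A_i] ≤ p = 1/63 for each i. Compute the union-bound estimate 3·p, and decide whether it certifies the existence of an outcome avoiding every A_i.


Union bound: P[∪_{i=1}^{3} A_i] ≤ Σ_i P[A_i] ≤ 3·p = 3·(1/63) = 1/21.
Numerically: 1/21 ≈ 0.0476190.
Is 1/21 < 1? YES.
Since P[∪ A_i] ≤ 1/21 < 1, the complement has P[∩ A_i^c] ≥ 1 − 1/21 = 20/21 > 0, so some outcome avoids every A_i.

3·p = 1/21 ≈ 0.0476190; existence CERTIFIED by the union bound.


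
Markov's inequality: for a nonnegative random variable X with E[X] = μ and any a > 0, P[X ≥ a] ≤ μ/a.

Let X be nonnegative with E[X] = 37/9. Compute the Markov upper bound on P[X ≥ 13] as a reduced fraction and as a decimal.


μ = E[X] = 37/9, a = 13.
Markov: P[X ≥ 13] ≤ μ/a = (37/9)/13 = 37/117.
Numerically: ≈ 0.31624.
(Since a = 13 > μ = 4.11111, the bound 37/117 is < 1 and informative.)

P[X ≥ 13] ≤ 37/117 ≈ 0.31624.


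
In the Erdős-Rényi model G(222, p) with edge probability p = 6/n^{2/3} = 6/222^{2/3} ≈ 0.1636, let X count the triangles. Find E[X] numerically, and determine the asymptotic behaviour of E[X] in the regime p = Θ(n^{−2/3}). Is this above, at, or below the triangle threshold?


Number of potential triangles: C(222, 3) = 1798940.
Each occurs with probability p³ ≈ (0.1636)³ ≈ 4.382761e-03.
By linearity: E[X] = C(222, 3)·p³ ≈ 1798940 · 4.382761e-03 ≈ 7884.3243.
Since α = 2/3 < 1, p = c/n^{2/3} ≫ 1/n is above the triangle threshold p ~ 1/n. Asymptotically E[X] ~ (c³/6)·n^{3(1−α)} = (6³/6)·n^{1} → ∞; triangles are abundant w.h.p.

E[X] ≈ 7884.3243; in regime p = Θ(1/n^{2/3}) E[X] diverges (above the triangle threshold p ~ 1/n).


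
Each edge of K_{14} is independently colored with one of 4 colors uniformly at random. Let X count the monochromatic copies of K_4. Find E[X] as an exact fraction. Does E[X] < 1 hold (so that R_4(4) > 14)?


E[X] = C(14, 4) · 4^{1 − 6} = 1001 · 4^{−5} = 1001/1024.
As a reduced fraction: E[X] = 1001/1024 ≈ 0.977539.
Is E[X] < 1? YES.
Since E[X] < 1, there exists a 4-coloring of K_{14} with no monochromatic K_4; hence R_4(4) > 14.

E[X] = 1001/1024 ≈ 0.977539; E[X] < 1, so R_4(4) > 14.


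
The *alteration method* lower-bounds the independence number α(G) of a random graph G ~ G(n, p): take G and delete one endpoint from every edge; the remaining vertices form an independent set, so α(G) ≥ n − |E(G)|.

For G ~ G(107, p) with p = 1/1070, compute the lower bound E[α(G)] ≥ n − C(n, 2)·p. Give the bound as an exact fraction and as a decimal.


E[|E(G)|] = C(107, 2)·p = 5671 · (1/1070) = 53/10.
E[α(G)] ≥ n − E[|E(G)|] = 107 − 53/10 = 1017/10.
Numerically: ≈ 101.700000.
(This is only a lower bound; the true E[α(G)] may be larger.)

E[α(G)] ≥ 1017/10 ≈ 101.700000.


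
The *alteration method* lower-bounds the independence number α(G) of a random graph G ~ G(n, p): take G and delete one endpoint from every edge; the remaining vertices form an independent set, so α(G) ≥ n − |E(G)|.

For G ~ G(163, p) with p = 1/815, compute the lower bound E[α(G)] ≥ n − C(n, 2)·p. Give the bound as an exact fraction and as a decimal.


E[|E(G)|] = C(163, 2)·p = 13203 · (1/815) = 81/5.
E[α(G)] ≥ n − E[|E(G)|] = 163 − 81/5 = 734/5.
Numerically: ≈ 146.80000.
(This is only a lower bound; the true E[α(G)] may be larger.)

E[α(G)] ≥ 734/5 ≈ 146.80000.


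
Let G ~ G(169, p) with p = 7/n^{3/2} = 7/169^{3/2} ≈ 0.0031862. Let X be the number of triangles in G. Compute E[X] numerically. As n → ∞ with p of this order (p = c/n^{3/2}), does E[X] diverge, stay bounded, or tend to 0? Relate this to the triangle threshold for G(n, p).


Number of potential triangles: C(169, 3) = 790244.
Each occurs with probability p³ ≈ (0.0031862)³ ≈ 3.2344761e-08.
By linearity: E[X] = C(169, 3)·p³ ≈ 790244 · 3.2344761e-08 ≈ 0.02556.
Since α = 3/2 > 1, p = c/n^{3/2} = o(1/n) is below the triangle threshold p ~ 1/n. Asymptotically E[X] ~ (c³/6)·n^{3(1−α)} = (7³/6)·n^{-1.5} → 0, so by Markov's inequality G has no triangles w.h.p.

E[X] ≈ 0.02556; in regime p = Θ(1/n^{3/2}) E[X] tends to 0 (below the triangle threshold p ~ 1/n).


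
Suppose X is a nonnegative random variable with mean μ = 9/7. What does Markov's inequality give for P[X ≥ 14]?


μ = E[X] = 9/7, a = 14.
Markov: P[X ≥ 14] ≤ μ/a = (9/7)/14 = 9/98.
Numerically: ≈ 0.091837.
(Since a = 14 > μ = 1.285714, the bound 9/98 is < 1 and informative.)

P[X ≥ 14] ≤ 9/98 ≈ 0.091837.


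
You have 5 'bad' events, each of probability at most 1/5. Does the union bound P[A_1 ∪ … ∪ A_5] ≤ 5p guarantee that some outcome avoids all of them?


Union bound: P[∪_{i=1}^{5} A_i] ≤ Σ_i P[A_i] ≤ 5·p = 5·(1/5) = 1.
Numerically: 1 ≈ 1.00000.
Is 1 < 1? NO.
Since the bound 1 is ≥ 1, the union bound is uninformative here; it does NOT by itself certify existence.

5·p = 1 ≈ 1.00000; existence NOT certified by the union bound.


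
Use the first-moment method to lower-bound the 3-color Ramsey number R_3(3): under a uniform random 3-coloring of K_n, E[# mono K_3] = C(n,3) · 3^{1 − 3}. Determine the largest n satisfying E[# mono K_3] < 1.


We need C(n, 3) · 3^{1 − 3} < 1, i.e. C(n, 3) < 3^{3 − 1} = 9.
Check values of n near the boundary:
  n = 3: C(3, 3) = 1; 1 < 9? YES
  n = 4: C(4, 3) = 4; 4 < 9? YES
  n = 5: C(5, 3) = 10; 10 < 9? NO
  n = 6: C(6, 3) = 20; 20 < 9? NO
The largest n with C(n, 3) < 9 is n = 4 (where E[X] = 4/9 ≈ 0.4444). Hence R_3(3) > 4, i.e. R_3(3) ≥ 5.

Largest n = 4; hence R_3(3) > 4.


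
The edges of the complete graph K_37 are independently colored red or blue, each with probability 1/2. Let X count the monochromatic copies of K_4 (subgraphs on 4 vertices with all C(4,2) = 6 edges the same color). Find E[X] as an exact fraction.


Let X = Σ_S X_S over the C(37, 4) = 66045 subsets S of size 4, where X_S = 1 if the K_4 on S is monochromatic.
For a fixed S, the K_4 on S has C(4, 2) = 6 edges. P[all 6 edges red] = (1/2)^6, and likewise for blue, so P[monochromatic] = 2·(1/2)^6 = 2^{1 − 6} = 1/32.
By linearity of expectation: E[X] = C(37, 4) · 2^{1 − 6} = 66045 · 1/32 = 66045/32.
Numerically: E[X] ≈ 2063.906.

E[X] = C(37,4)·2^(1−C(4,2)) = 66045/32 ≈ 2063.906.


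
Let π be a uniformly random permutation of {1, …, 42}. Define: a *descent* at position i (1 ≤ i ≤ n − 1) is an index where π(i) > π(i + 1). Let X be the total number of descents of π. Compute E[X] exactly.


Write X = Σ X_I over i = 1, …, 41, with X_I the indicator of one descent.
There are 41 indicators.
For each fixed i, the pair (π(i), π(i+1)) is a uniformly random ordered pair of distinct values from {1, …, 42}; by symmetry P[π(i) > π(i+1)] = 1/2.
By linearity: E[X] = 41 · (1/2) = (42 − 1) · (1/2) = 41/2 ≈ 20.500000.

E[X] = 41/2 = 20.500000.


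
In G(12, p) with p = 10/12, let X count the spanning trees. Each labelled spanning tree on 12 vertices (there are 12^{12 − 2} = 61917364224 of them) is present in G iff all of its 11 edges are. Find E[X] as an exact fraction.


K_12 has 12^{12 − 2} = 61917364224 labelled spanning trees.
For each such spanning tree H, let X_H = 1 if all 11 edges of H are present in G. Then P[X_H = 1] = p^{11} = (5/6)^{11} = 48828125/362797056.
By linearity: E[X] = Σ_H E[X_H] = 61917364224 · p^{11} = 61917364224 · 48828125/362797056 = 25000000000/3.
Numerically: E[X] ≈ 8.33e+09.

E[X] = 61917364224 · (5/6)^{11} = 25000000000/3 ≈ 8.33e+09.


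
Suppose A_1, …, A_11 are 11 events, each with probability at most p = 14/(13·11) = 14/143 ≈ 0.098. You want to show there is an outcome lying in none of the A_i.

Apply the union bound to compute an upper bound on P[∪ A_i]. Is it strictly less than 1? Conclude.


Union bound: P[∪_{i=1}^{11} A_i] ≤ Σ_i P[A_i] ≤ 11·p = 11·(14/143) = 14/13.
Numerically: 14/13 ≈ 1.077.
Is 14/13 < 1? NO.
Since the bound 14/13 is ≥ 1, the union bound is uninformative here; it does NOT by itself certify existence.

11·p = 14/13 ≈ 1.077; existence NOT certified by the union bound.


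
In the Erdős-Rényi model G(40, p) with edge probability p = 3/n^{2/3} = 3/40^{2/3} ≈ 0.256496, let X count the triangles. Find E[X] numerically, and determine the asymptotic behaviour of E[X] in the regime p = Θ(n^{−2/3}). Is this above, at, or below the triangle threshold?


Number of potential triangles: C(40, 3) = 9880.
Each occurs with probability p³ ≈ (0.256496)³ ≈ 1.68750000e-02.
By linearity: E[X] = C(40, 3)·p³ ≈ 9880 · 1.68750000e-02 ≈ 166.725000.
Since α = 2/3 < 1, p = c/n^{2/3} ≫ 1/n is above the triangle threshold p ~ 1/n. Asymptotically E[X] ~ (c³/6)·n^{3(1−α)} = (3³/6)·n^{1} → ∞; triangles are abundant w.h.p.

E[X] ≈ 166.725000; in regime p = Θ(1/n^{2/3}) E[X] diverges (above the triangle threshold p ~ 1/n).


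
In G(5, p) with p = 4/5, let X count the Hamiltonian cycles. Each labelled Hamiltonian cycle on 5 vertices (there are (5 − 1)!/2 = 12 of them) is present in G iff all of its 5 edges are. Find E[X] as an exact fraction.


K_5 has (5 − 1)!/2 = 12 labelled Hamiltonian cycles.
For each such Hamiltonian cycle H, let X_H = 1 if all 5 edges of H are present in G. Then P[X_H = 1] = p^{5} = (4/5)^{5} = 1024/3125.
Summing the indicators: E[X] = Σ_H E[X_H] = 12 · p^{5} = 12 · 1024/3125 = 12288/3125.
Numerically: E[X] ≈ 3.93.

E[X] = 12 · (4/5)^{5} = 12288/3125 ≈ 3.93.


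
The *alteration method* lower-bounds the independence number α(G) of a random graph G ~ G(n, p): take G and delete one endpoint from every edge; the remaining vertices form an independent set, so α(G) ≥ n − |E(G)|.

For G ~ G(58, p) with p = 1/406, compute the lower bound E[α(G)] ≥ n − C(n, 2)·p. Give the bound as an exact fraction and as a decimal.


E[|E(G)|] = C(58, 2)·p = 1653 · (1/406) = 57/14.
E[α(G)] ≥ n − E[|E(G)|] = 58 − 57/14 = 755/14.
Numerically: ≈ 53.9286.
(This is only a lower bound; the true E[α(G)] may be larger.)

E[α(G)] ≥ 755/14 ≈ 53.9286.


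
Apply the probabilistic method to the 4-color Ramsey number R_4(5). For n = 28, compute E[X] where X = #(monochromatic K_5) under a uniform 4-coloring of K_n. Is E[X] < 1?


E[X] = C(28, 5) · 4^{1 − 10} = 98280 · 4^{−9} = 98280/262144.
As a reduced fraction: E[X] = 12285/32768 ≈ 0.375.
Is E[X] < 1? YES.
Since E[X] < 1, there exists a 4-coloring of K_{28} with no monochromatic K_5; hence R_4(5) > 28.

E[X] = 12285/32768 ≈ 0.375; E[X] < 1, so R_4(5) > 28.


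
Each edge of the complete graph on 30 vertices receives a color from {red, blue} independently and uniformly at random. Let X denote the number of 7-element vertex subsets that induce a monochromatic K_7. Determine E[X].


Let X = Σ_S X_S over the C(30, 7) = 2035800 subsets S of size 7, where X_S = 1 if the K_7 on S is monochromatic.
For a fixed S, the K_7 on S has C(7, 2) = 21 edges. P[all 21 edges red] = (1/2)^21, and likewise for blue, so P[monochromatic] = 2·(1/2)^21 = 2^{1 − 21} = 1/1048576.
By linearity: E[X] = C(30, 7) · 2^{1 − 21} = 2035800 · 1/1048576 = 254475/131072.
Numerically: E[X] ≈ 1.941.

E[X] = C(30,7)·2^(1−C(7,2)) = 254475/131072 ≈ 1.941.


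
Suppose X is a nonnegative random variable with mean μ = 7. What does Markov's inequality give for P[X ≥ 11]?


μ = E[X] = 7, a = 11.
Markov: P[X ≥ 11] ≤ μ/a = (7)/11 = 7/11.
Numerically: ≈ 0.636364.
(Since a = 11 > μ = 7.000000, the bound 7/11 is < 1 and informative.)

P[X ≥ 11] ≤ 7/11 ≈ 0.636364.


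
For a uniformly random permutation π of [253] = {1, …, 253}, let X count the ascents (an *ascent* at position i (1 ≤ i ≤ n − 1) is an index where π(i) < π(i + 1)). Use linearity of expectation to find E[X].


Write X = Σ X_I over i = 1, …, 252, with X_I the indicator of one ascent.
There are 252 indicators.
For each fixed i, the pair (π(i), π(i+1)) is a uniformly random ordered pair of distinct values from {1, …, 253}; by symmetry P[π(i) < π(i+1)] = 1/2.
By linearity: E[X] = 252 · (1/2) = (253 − 1) · (1/2) = 126 ≈ 126.000000.

E[X] = 126 = 126.000000.


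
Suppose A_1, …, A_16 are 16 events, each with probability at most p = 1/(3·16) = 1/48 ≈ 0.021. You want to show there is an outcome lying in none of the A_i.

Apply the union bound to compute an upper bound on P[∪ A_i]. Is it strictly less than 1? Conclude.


Union bound: P[∪_{i=1}^{16} A_i] ≤ Σ_i P[A_i] ≤ 16·p = 16·(1/48) = 1/3.
Numerically: 1/3 ≈ 0.333.
Is 1/3 < 1? YES.
Since P[∪ A_i] ≤ 1/3 < 1, the complement has P[∩ A_i^c] ≥ 1 − 1/3 = 2/3 > 0, so some outcome avoids every A_i.

16·p = 1/3 ≈ 0.333; existence CERTIFIED by the union bound.


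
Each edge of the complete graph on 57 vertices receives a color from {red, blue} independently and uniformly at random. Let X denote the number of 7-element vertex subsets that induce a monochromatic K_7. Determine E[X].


Let X = Σ_S X_S over the C(57, 7) = 264385836 subsets S of size 7, where X_S = 1 if the K_7 on S is monochromatic.
For a fixed S, the K_7 on S has C(7, 2) = 21 edges. P[all 21 edges red] = (1/2)^21, and likewise for blue, so P[monochromatic] = 2·(1/2)^21 = 2^{1 − 21} = 1/1048576.
Summing: E[X] = C(57, 7) · 2^{1 − 21} = 264385836 · 1/1048576 = 66096459/262144.
Numerically: E[X] ≈ 252.1380.

E[X] = C(57,7)·2^(1−C(7,2)) = 66096459/262144 ≈ 252.1380.


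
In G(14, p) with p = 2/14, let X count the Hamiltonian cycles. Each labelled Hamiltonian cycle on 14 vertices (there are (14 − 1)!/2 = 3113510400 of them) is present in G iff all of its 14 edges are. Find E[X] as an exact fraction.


K_14 has (14 − 1)!/2 = 3113510400 labelled Hamiltonian cycles.
For each such Hamiltonian cycle H, let X_H = 1 if all 14 edges of H are present in G. Then P[X_H = 1] = p^{14} = (1/7)^{14} = 1/678223072849.
Summing the indicators: E[X] = Σ_H E[X_H] = 3113510400 · p^{14} = 3113510400 · 1/678223072849 = 444787200/96889010407.
Numerically: E[X] ≈ 0.0045907.

E[X] = 3113510400 · (1/7)^{14} = 444787200/96889010407 ≈ 0.0045907.


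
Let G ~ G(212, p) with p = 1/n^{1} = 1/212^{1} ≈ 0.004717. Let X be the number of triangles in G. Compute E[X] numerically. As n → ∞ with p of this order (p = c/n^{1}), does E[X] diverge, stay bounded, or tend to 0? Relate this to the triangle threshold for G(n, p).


Number of potential triangles: C(212, 3) = 1565620.
Each occurs with probability p³ ≈ (0.004717)³ ≈ 1.049524e-07.
By linearity: E[X] = C(212, 3)·p³ ≈ 1565620 · 1.049524e-07 ≈ 0.1643.
Here α = 1, so p = 1/n is exactly at the triangle threshold p ~ 1/n. Asymptotically E[X] → c³/6 = 1³/6 = 1/6 ≈ 0.1667, a bounded constant. In this regime the triangle count is asymptotically Poisson(c³/6).

E[X] ≈ 0.1643; in regime p = Θ(1/n^{1}) E[X] stays bounded (at the triangle threshold p ~ 1/n).


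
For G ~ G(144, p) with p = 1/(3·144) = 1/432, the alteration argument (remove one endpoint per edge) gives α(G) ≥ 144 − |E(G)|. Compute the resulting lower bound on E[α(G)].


E[|E(G)|] = C(144, 2)·p = 10296 · (1/432) = 143/6.
E[α(G)] ≥ n − E[|E(G)|] = 144 − 143/6 = 721/6.
Numerically: ≈ 120.166667.
(This is only a lower bound; the true E[α(G)] may be larger.)

E[α(G)] ≥ 721/6 ≈ 120.166667.


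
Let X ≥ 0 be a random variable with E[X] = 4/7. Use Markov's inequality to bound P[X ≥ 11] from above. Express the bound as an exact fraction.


μ = E[X] = 4/7, a = 11.
Markov: P[X ≥ 11] ≤ μ/a = (4/7)/11 = 4/77.
Numerically: ≈ 0.052.
(Since a = 11 > μ = 0.571, the bound 4/77 is < 1 and informative.)

P[X ≥ 11] ≤ 4/77 ≈ 0.052.


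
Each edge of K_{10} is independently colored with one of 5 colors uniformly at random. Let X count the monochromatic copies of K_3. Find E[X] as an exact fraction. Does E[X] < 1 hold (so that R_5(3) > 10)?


E[X] = C(10, 3) · 5^{1 − 3} = 120 · 5^{−2} = 120/25.
As a reduced fraction: E[X] = 24/5 ≈ 4.800.
Is E[X] < 1? NO.
Since E[X] ≥ 1, the first-moment bound is inconclusive at n = 10; it does NOT by itself certify R_5(3) > 10.

E[X] = 24/5 ≈ 4.800; E[X] ≥ 1; first-moment method inconclusive here.


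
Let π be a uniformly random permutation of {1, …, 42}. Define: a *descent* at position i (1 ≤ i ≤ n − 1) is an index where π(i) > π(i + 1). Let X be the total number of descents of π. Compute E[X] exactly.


Write X = Σ X_I over i = 1, …, 41, with X_I the indicator of one descent.
There are 41 indicators.
For each fixed i, the pair (π(i), π(i+1)) is a uniformly random ordered pair of distinct values from {1, …, 42}; by symmetry P[π(i) > π(i+1)] = 1/2.
By linearity: E[X] = 41 · (1/2) = (42 − 1) · (1/2) = 41/2 ≈ 20.500000.

E[X] = 41/2 = 20.500000.


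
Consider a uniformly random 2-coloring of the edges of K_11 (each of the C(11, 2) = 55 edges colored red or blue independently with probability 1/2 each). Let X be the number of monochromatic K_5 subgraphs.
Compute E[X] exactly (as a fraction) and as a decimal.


Let X = Σ_S X_S over the C(11, 5) = 462 subsets S of size 5, where X_S = 1 if the K_5 on S is monochromatic.
For a fixed S, the K_5 on S has C(5, 2) = 10 edges. P[all 10 edges red] = (1/2)^10, and likewise for blue, so P[monochromatic] = 2·(1/2)^10 = 2^{1 − 10} = 1/512.
By linearity: E[X] = C(11, 5) · 2^{1 − 10} = 462 · 1/512 = 231/256.
Numerically: E[X] ≈ 0.902.

E[X] = C(11,5)·2^(1−C(5,2)) = 231/256 ≈ 0.902.


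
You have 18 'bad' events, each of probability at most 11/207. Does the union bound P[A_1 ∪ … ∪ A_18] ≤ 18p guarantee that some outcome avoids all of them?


Union bound: P[∪_{i=1}^{18} A_i] ≤ Σ_i P[A_i] ≤ 18·p = 18·(11/207) = 22/23.
Numerically: 22/23 ≈ 0.9565.
Is 22/23 < 1? YES.
Since P[∪ A_i] ≤ 22/23 < 1, the complement has P[∩ A_i^c] ≥ 1 − 22/23 = 1/23 > 0, so some outcome avoids every A_i.

18·p = 22/23 ≈ 0.9565; existence CERTIFIED by the union bound.


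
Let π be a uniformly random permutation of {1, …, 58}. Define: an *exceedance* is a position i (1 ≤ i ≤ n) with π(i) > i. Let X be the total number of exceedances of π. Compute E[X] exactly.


Write X = Σ_{i=1}^{58} X_i, where X_i = 1_{π(i) > i}.
For each fixed i, π(i) is uniform over {1, …, 58} (marginal of a uniform permutation), so P[π(i) > i] = (n − i)/n. Summing: Σ_{i=1}^{58} (n − i)/n = (0 + 1 + … + 57)/58 = 58(58 − 1)/(2·58) = (58 − 1)/2.
Hence E[X] = Σ_{i=1}^{58} (58 − i)/58 = 57/2 ≈ 28.500.

E[X] = 57/2 = 28.500.


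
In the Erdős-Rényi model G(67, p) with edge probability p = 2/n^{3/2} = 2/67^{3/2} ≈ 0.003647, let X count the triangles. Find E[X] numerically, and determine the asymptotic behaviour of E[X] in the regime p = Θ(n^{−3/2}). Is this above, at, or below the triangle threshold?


Number of potential triangles: C(67, 3) = 47905.
Each occurs with probability p³ ≈ (0.003647)³ ≈ 4.850130e-08.
By linearity: E[X] = C(67, 3)·p³ ≈ 47905 · 4.850130e-08 ≈ 0.0023.
Since α = 3/2 > 1, p = c/n^{3/2} = o(1/n) is below the triangle threshold p ~ 1/n. Asymptotically E[X] ~ (c³/6)·n^{3(1−α)} = (2³/6)·n^{-1.5} → 0, so by Markov's inequality G has no triangles w.h.p.

E[X] ≈ 0.0023; in regime p = Θ(1/n^{3/2}) E[X] tends to 0 (below the triangle threshold p ~ 1/n).


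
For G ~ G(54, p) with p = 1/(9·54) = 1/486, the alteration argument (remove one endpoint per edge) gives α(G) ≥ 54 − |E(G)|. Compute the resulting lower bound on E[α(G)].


E[|E(G)|] = C(54, 2)·p = 1431 · (1/486) = 53/18.
E[α(G)] ≥ n − E[|E(G)|] = 54 − 53/18 = 919/18.
Numerically: ≈ 51.05556.
(This is only a lower bound; the true E[α(G)] may be larger.)

E[α(G)] ≥ 919/18 ≈ 51.05556.


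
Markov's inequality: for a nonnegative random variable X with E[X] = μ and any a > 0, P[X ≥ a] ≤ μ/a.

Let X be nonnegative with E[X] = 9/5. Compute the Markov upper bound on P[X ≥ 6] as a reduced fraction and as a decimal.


μ = E[X] = 9/5, a = 6.
Markov: P[X ≥ 6] ≤ μ/a = (9/5)/6 = 3/10.
Numerically: ≈ 0.3000.
(Since a = 6 > μ = 1.8000, the bound 3/10 is < 1 and informative.)

P[X ≥ 6] ≤ 3/10 ≈ 0.3000.


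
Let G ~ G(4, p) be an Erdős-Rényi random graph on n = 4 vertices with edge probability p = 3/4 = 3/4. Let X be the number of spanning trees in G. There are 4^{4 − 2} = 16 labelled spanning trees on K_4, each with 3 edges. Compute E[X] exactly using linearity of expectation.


K_4 has 4^{4 − 2} = 16 labelled spanning trees.
For each such spanning tree H, let X_H = 1 if all 3 edges of H are present in G. Then P[X_H = 1] = p^{3} = (3/4)^{3} = 27/64.
By linearity: E[X] = Σ_H E[X_H] = 16 · p^{3} = 16 · 27/64 = 27/4.
Numerically: E[X] ≈ 6.75.

E[X] = 16 · (3/4)^{3} = 27/4 ≈ 6.75.


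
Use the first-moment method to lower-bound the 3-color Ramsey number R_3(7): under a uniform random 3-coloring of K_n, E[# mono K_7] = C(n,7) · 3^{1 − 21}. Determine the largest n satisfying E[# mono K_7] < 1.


We need C(n, 7) · 3^{1 − 21} < 1, i.e. C(n, 7) < 3^{21 − 1} = 3486784401.
Check values of n near the boundary:
  n = 76: C(76, 7) = 2186189400; 2186189400 < 3486784401? YES
  n = 77: C(77, 7) = 2404808340; 2404808340 < 3486784401? YES
  n = 78: C(78, 7) = 2641902120; 2641902120 < 3486784401? YES
  n = 79: C(79, 7) = 2898753715; 2898753715 < 3486784401? YES
  n = 80: C(80, 7) = 3176716400; 3176716400 < 3486784401? YES
  n = 81: C(81, 7) = 3477216600; 3477216600 < 3486784401? YES
  n = 82: C(82, 7) = 3801756816; 3801756816 < 3486784401? NO
  n = 83: C(83, 7) = 4151918628; 4151918628 < 3486784401? NO
  n = 84: C(84, 7) = 4529365776; 4529365776 < 3486784401? NO
The largest n with C(n, 7) < 3486784401 is n = 81 (where E[X] = 42928600/43046721 ≈ 0.997). Hence R_3(7) > 81, i.e. R_3(7) ≥ 82.

Largest n = 81; hence R_3(7) > 81.


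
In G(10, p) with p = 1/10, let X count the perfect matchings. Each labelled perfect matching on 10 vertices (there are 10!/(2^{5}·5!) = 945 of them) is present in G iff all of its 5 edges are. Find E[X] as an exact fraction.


K_10 has 10!/(2^{5}·5!) = 945 labelled perfect matchings.
For each such perfect matching H, let X_H = 1 if all 5 edges of H are present in G. Then P[X_H = 1] = p^{5} = (1/10)^{5} = 1/100000.
By linearity: E[X] = Σ_H E[X_H] = 945 · p^{5} = 945 · 1/100000 = 189/20000.
Numerically: E[X] ≈ 0.00945.

E[X] = 945 · (1/10)^{5} = 189/20000 ≈ 0.00945.


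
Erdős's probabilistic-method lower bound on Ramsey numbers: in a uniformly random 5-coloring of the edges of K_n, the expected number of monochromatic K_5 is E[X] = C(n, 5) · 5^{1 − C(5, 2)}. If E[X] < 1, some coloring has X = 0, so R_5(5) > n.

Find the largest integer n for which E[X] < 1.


We need C(n, 5) · 5^{1 − 10} < 1, i.e. C(n, 5) < 5^{10 − 1} = 1953125.
Check values of n near the boundary:
  n = 44: C(44, 5) = 1086008; 1086008 < 1953125? YES
  n = 45: C(45, 5) = 1221759; 1221759 < 1953125? YES
  n = 46: C(46, 5) = 1370754; 1370754 < 1953125? YES
  n = 47: C(47, 5) = 1533939; 1533939 < 1953125? YES
  n = 48: C(48, 5) = 1712304; 1712304 < 1953125? YES
  n = 49: C(49, 5) = 1906884; 1906884 < 1953125? YES
  n = 50: C(50, 5) = 2118760; 2118760 < 1953125? NO
The largest n with C(n, 5) < 1953125 is n = 49 (where E[X] = 1906884/1953125 ≈ 0.976). Hence R_5(5) > 49, i.e. R_5(5) ≥ 50.

Largest n = 49; hence R_5(5) > 49.


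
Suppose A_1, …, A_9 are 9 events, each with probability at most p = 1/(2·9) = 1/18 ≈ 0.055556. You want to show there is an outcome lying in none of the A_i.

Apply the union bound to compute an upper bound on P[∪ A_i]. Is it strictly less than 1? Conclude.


Union bound: P[∪_{i=1}^{9} A_i] ≤ Σ_i P[A_i] ≤ 9·p = 9·(1/18) = 1/2.
Numerically: 1/2 ≈ 0.500000.
Is 1/2 < 1? YES.
Since P[∪ A_i] ≤ 1/2 < 1, the complement has P[∩ A_i^c] ≥ 1 − 1/2 = 1/2 > 0, so some outcome avoids every A_i.

9·p = 1/2 ≈ 0.500000; existence CERTIFIED by the union bound.


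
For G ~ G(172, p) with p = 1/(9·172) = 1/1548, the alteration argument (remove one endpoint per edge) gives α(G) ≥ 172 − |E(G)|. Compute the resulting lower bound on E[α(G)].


E[|E(G)|] = C(172, 2)·p = 14706 · (1/1548) = 19/2.
E[α(G)] ≥ n − E[|E(G)|] = 172 − 19/2 = 325/2.
Numerically: ≈ 162.50000.
(This is only a lower bound; the true E[α(G)] may be larger.)

E[α(G)] ≥ 325/2 ≈ 162.50000.


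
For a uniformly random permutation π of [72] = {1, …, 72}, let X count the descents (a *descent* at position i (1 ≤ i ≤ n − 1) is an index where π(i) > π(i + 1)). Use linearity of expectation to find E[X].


Write X = Σ X_I over i = 1, …, 71, with X_I the indicator of one descent.
There are 71 indicators.
For each fixed i, the pair (π(i), π(i+1)) is a uniformly random ordered pair of distinct values from {1, …, 72}; by symmetry P[π(i) > π(i+1)] = 1/2.
By linearity: E[X] = 71 · (1/2) = (72 − 1) · (1/2) = 71/2 ≈ 35.5000.

E[X] = 71/2 = 35.5000.


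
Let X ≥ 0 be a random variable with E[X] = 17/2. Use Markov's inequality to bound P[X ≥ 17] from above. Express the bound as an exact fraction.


μ = E[X] = 17/2, a = 17.
Markov: P[X ≥ 17] ≤ μ/a = (17/2)/17 = 1/2.
Numerically: ≈ 0.500.
(Since a = 17 > μ = 8.500, the bound 1/2 is < 1 and informative.)

P[X ≥ 17] ≤ 1/2 ≈ 0.500.


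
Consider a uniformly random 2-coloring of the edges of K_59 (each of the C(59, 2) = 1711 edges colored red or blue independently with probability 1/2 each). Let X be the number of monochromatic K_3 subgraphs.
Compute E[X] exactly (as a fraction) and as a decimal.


Let X = Σ_S X_S over the C(59, 3) = 32509 subsets S of size 3, where X_S = 1 if the K_3 on S is monochromatic.
For a fixed S, the K_3 on S has C(3, 2) = 3 edges. P[all 3 edges red] = (1/2)^3, and likewise for blue, so P[monochromatic] = 2·(1/2)^3 = 2^{1 − 3} = 1/4.
Summing: E[X] = C(59, 3) · 2^{1 − 3} = 32509 · 1/4 = 32509/4.
Numerically: E[X] ≈ 8127.250000.

E[X] = C(59,3)·2^(1−C(3,2)) = 32509/4 ≈ 8127.250000.


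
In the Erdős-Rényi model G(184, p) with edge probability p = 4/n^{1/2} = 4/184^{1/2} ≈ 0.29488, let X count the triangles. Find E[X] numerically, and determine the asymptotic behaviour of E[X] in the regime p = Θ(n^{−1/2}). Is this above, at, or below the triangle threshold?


Number of potential triangles: C(184, 3) = 1021384.
Each occurs with probability p³ ≈ (0.29488)³ ≈ 2.5642079e-02.
By linearity: E[X] = C(184, 3)·p³ ≈ 1021384 · 2.5642079e-02 ≈ 26190.40956.
Since α = 1/2 < 1, p = c/n^{1/2} ≫ 1/n is above the triangle threshold p ~ 1/n. Asymptotically E[X] ~ (c³/6)·n^{3(1−α)} = (4³/6)·n^{1.5} → ∞; triangles are abundant w.h.p.

E[X] ≈ 26190.40956; in regime p = Θ(1/n^{1/2}) E[X] diverges (above the triangle threshold p ~ 1/n).


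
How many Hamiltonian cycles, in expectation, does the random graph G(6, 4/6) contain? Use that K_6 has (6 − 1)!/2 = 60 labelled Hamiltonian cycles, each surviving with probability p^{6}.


K_6 has (6 − 1)!/2 = 60 labelled Hamiltonian cycles.
For each such Hamiltonian cycle H, let X_H = 1 if all 6 edges of H are present in G. Then P[X_H = 1] = p^{6} = (2/3)^{6} = 64/729.
Summing the indicators: E[X] = Σ_H E[X_H] = 60 · p^{6} = 60 · 64/729 = 1280/243.
Numerically: E[X] ≈ 5.26749.

E[X] = 60 · (2/3)^{6} = 1280/243 ≈ 5.26749.


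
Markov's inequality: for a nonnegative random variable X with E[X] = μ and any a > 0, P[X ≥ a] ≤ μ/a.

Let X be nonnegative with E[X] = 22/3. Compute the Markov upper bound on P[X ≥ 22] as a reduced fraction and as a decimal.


μ = E[X] = 22/3, a = 22.
Markov: P[X ≥ 22] ≤ μ/a = (22/3)/22 = 1/3.
Numerically: ≈ 0.3333.
(Since a = 22 > μ = 7.3333, the bound 1/3 is < 1 and informative.)

P[X ≥ 22] ≤ 1/3 ≈ 0.3333.


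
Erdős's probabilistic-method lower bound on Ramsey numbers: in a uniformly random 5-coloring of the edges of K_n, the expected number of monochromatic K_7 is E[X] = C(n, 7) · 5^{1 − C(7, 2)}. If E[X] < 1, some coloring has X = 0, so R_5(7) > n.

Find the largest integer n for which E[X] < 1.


We need C(n, 7) · 5^{1 − 21} < 1, i.e. C(n, 7) < 5^{21 − 1} = 95367431640625.
Check values of n near the boundary:
  n = 335: C(335, 7) = 88202498238195; 88202498238195 < 95367431640625? YES
  n = 336: C(336, 7) = 90079147136880; 90079147136880 < 95367431640625? YES
  n = 337: C(337, 7) = 91989916924632; 91989916924632 < 95367431640625? YES
  n = 338: C(338, 7) = 93935323022736; 93935323022736 < 95367431640625? YES
  n = 339: C(339, 7) = 95915887062372; 95915887062372 < 95367431640625? NO
  n = 340: C(340, 7) = 97932136940560; 97932136940560 < 95367431640625? NO
The largest n with C(n, 7) < 95367431640625 is n = 338 (where E[X] = 93935323022736/95367431640625 ≈ 0.984983). Hence R_5(7) > 338, i.e. R_5(7) ≥ 339.

Largest n = 338; hence R_5(7) > 338.


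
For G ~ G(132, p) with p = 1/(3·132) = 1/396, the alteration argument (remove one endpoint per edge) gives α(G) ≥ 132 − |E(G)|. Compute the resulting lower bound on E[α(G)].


E[|E(G)|] = C(132, 2)·p = 8646 · (1/396) = 131/6.
E[α(G)] ≥ n − E[|E(G)|] = 132 − 131/6 = 661/6.
Numerically: ≈ 110.167.
(This is only a lower bound; the true E[α(G)] may be larger.)

E[α(G)] ≥ 661/6 ≈ 110.167.


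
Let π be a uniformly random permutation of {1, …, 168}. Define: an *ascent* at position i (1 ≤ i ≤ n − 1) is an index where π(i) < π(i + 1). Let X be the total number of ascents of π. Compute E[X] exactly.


Write X = Σ X_I over i = 1, …, 167, with X_I the indicator of one ascent.
There are 167 indicators.
For each fixed i, the pair (π(i), π(i+1)) is a uniformly random ordered pair of distinct values from {1, …, 168}; by symmetry P[π(i) < π(i+1)] = 1/2.
By linearity: E[X] = 167 · (1/2) = (168 − 1) · (1/2) = 167/2 ≈ 83.500000.

E[X] = 167/2 = 83.500000.


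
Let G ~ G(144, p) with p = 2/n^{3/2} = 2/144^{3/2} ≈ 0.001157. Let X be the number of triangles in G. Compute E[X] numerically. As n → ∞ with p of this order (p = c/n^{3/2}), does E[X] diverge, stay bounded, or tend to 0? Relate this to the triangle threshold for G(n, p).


Number of potential triangles: C(144, 3) = 487344.
Each occurs with probability p³ ≈ (0.001157)³ ≈ 1.550454e-09.
By linearity: E[X] = C(144, 3)·p³ ≈ 487344 · 1.550454e-09 ≈ 0.0008.
Since α = 3/2 > 1, p = c/n^{3/2} = o(1/n) is below the triangle threshold p ~ 1/n. Asymptotically E[X] ~ (c³/6)·n^{3(1−α)} = (2³/6)·n^{-1.5} → 0, so by Markov's inequality G has no triangles w.h.p.

E[X] ≈ 0.0008; in regime p = Θ(1/n^{3/2}) E[X] tends to 0 (below the triangle threshold p ~ 1/n).


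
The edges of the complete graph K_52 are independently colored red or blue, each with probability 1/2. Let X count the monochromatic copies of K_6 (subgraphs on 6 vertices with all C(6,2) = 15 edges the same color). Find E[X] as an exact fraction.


Let X = Σ_S X_S over the C(52, 6) = 20358520 subsets S of size 6, where X_S = 1 if the K_6 on S is monochromatic.
For a fixed S, the K_6 on S has C(6, 2) = 15 edges. P[all 15 edges red] = (1/2)^15, and likewise for blue, so P[monochromatic] = 2·(1/2)^15 = 2^{1 − 15} = 1/16384.
By linearity: E[X] = C(52, 6) · 2^{1 − 15} = 20358520 · 1/16384 = 2544815/2048.
Numerically: E[X] ≈ 1242.58545.

E[X] = C(52,6)·2^(1−C(6,2)) = 2544815/2048 ≈ 1242.58545.


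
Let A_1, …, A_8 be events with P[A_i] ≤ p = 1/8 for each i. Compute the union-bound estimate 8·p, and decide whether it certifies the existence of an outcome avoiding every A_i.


Union bound: P[∪_{i=1}^{8} A_i] ≤ Σ_i P[A_i] ≤ 8·p = 8·(1/8) = 1.
Numerically: 1 ≈ 1.000000.
Is 1 < 1? NO.
Since the bound 1 is ≥ 1, the union bound is uninformative here; it does NOT by itself certify existence.

8·p = 1 ≈ 1.000000; existence NOT certified by the union bound.


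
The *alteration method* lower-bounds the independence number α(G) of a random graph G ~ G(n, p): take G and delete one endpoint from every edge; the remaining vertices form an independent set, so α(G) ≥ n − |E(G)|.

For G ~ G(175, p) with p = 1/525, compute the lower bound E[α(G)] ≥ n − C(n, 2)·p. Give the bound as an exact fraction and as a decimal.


E[|E(G)|] = C(175, 2)·p = 15225 · (1/525) = 29.
E[α(G)] ≥ n − E[|E(G)|] = 175 − 29 = 146.
Numerically: ≈ 146.000000.
(This is only a lower bound; the true E[α(G)] may be larger.)

E[α(G)] ≥ 146 ≈ 146.000000.


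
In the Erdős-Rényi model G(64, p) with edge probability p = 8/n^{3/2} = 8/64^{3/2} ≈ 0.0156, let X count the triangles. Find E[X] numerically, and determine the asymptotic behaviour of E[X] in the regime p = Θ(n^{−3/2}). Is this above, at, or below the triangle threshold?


Number of potential triangles: C(64, 3) = 41664.
Each occurs with probability p³ ≈ (0.0156)³ ≈ 3.81470e-06.
By linearity: E[X] = C(64, 3)·p³ ≈ 41664 · 3.81470e-06 ≈ 0.159.
Since α = 3/2 > 1, p = c/n^{3/2} = o(1/n) is below the triangle threshold p ~ 1/n. Asymptotically E[X] ~ (c³/6)·n^{3(1−α)} = (8³/6)·n^{-1.5} → 0, so by Markov's inequality G has no triangles w.h.p.

E[X] ≈ 0.159; in regime p = Θ(1/n^{3/2}) E[X] tends to 0 (below the triangle threshold p ~ 1/n).


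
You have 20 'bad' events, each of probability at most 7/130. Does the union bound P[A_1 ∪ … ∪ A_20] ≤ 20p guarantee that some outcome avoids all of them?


Union bound: P[∪_{i=1}^{20} A_i] ≤ Σ_i P[A_i] ≤ 20·p = 20·(7/130) = 14/13.
Numerically: 14/13 ≈ 1.0769231.
Is 14/13 < 1? NO.
Since the bound 14/13 is ≥ 1, the union bound is uninformative here; it does NOT by itself certify existence.

20·p = 14/13 ≈ 1.0769231; existence NOT certified by the union bound.
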